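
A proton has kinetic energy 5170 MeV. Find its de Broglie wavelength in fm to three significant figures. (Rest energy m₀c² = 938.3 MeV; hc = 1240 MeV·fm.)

λ = 0.205 fm

Total energy E = KE + m₀c² = 5170 + 938.3 = 6108.3 MeV.
(pc)² = E² − (m₀c²)² = (6108.3)² − (938.3)² = 3.643 × 10⁷ MeV², so pc = 6036 MeV.
λ = hc/(pc) = 1240 MeV·fm / 6036 MeV = 0.205 fm.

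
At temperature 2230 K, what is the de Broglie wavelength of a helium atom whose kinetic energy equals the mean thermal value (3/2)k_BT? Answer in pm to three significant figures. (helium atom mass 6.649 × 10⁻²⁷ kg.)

λ = 26.7 pm

KE = (3/2)k_BT = 1.5 × 1.381 × 10⁻²³ × 2230 = 4.619 × 10⁻²⁰ J.
p = √(2mKE) = √(2 × 6.649 × 10⁻²⁷ × 4.619 × 10⁻²⁰) = 2.478 × 10⁻²³ kg·m/s.
λ = h/p = 2.67 × 10⁻¹¹ m = 26.7 pm.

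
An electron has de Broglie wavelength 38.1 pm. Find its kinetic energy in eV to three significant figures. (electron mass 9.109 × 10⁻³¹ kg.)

p = h/λ = 6.626 × 10⁻³⁴ / 3.810 × 10⁻¹¹ = 1.739 × 10⁻²³ kg·m/s.
KE = p²/(2m) = (1.739 × 10⁻²³)² / (2 × 9.109 × 10⁻³¹) = 1.660 × 10⁻¹⁶ J = 1040 eV.

KE = 1040 eV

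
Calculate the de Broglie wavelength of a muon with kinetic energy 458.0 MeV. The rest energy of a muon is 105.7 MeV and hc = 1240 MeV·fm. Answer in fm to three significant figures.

λ = 2.24 fm

Total energy E = KE + m₀c² = 458.0 + 105.7 = 563.7 MeV.
(pc)² = E² − (m₀c²)² = (563.7)² − (105.7)² = 3.066 × 10⁵ MeV², so pc = 553.7 MeV.
λ = hc/(pc) = 1240 MeV·fm / 553.7 MeV = 2.24 fm.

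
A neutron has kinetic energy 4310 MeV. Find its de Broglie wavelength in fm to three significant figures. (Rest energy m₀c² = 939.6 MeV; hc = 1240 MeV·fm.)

λ = 0.240 fm

Total energy E = KE + m₀c² = 4310 + 939.6 = 5249.6 MeV.
(pc)² = E² − (m₀c²)² = (5249.6)² − (939.6)² = 2.668 × 10⁷ MeV², so pc = 5165 MeV.
λ = hc/(pc) = 1240 MeV·fm / 5165 MeV = 0.240 fm.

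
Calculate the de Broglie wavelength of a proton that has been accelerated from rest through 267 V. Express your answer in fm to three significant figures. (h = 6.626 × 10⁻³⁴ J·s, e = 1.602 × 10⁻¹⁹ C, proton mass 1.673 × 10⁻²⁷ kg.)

KE = eV = 1.602 × 10⁻¹⁹ × 267.0 = 4.277 × 10⁻¹⁷ J.
p = √(2mKE) = √(2 × 1.673 × 10⁻²⁷ × 4.277 × 10⁻¹⁷) = 3.783 × 10⁻²² kg·m/s.
λ = h/p = 6.626 × 10⁻³⁴ / 3.783 × 10⁻²² = 1.75 × 10⁻¹² m = 1750 fm.

λ = 1750 fm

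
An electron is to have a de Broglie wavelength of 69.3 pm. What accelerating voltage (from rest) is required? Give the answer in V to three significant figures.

p = h/λ = 6.626 × 10⁻³⁴ / 6.930 × 10⁻¹¹ = 9.561 × 10⁻²⁴ kg·m/s.
KE = p²/(2m) = 5.018 × 10⁻¹⁷ J.
V = KE/e = 5.018 × 10⁻¹⁷ / (1.602 × 10⁻¹⁹) = 313 V.

V = 313 V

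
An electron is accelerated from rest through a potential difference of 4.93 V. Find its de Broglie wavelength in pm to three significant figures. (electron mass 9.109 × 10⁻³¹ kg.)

λ = 552 pm

KE = eV = 1.602 × 10⁻¹⁹ × 4.930 = 7.898 × 10⁻¹⁹ J.
p = √(2mKE) = √(2 × 9.109 × 10⁻³¹ × 7.898 × 10⁻¹⁹) = 1.200 × 10⁻²⁴ kg·m/s.
λ = h/p = 6.626 × 10⁻³⁴ / 1.200 × 10⁻²⁴ = 5.52 × 10⁻¹⁰ m = 552 pm.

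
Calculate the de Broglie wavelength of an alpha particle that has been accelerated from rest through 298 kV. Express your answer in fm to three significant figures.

λ = 18.6 fm

KE = 2eV = 2 × 1.602 × 10⁻¹⁹ × 2.980 × 10⁵ = 9.548 × 10⁻¹⁴ J.
p = √(2mKE) = √(2 × 6.645 × 10⁻²⁷ × 9.548 × 10⁻¹⁴) = 3.562 × 10⁻²⁰ kg·m/s.
λ = h/p = 6.626 × 10⁻³⁴ / 3.562 × 10⁻²⁰ = 1.86 × 10⁻¹⁴ m = 18.6 fm.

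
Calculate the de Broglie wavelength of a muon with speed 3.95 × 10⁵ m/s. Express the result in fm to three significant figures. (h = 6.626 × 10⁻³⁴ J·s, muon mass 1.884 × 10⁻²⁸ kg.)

λ = 8900 fm

p = mv = 1.884 × 10⁻²⁸ × 3.95 × 10⁵ = 7.442 × 10⁻²³ kg·m/s.
λ = h/p = 6.626 × 10⁻³⁴ / 7.442 × 10⁻²³ = 8.90 × 10⁻¹² m = 8900 fm.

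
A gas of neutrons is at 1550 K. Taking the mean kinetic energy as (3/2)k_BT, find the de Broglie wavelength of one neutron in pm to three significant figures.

λ = 63.9 pm

KE = (3/2)k_BT = 1.5 × 1.381 × 10⁻²³ × 1550 = 3.211 × 10⁻²⁰ J.
p = √(2mKE) = √(2 × 1.675 × 10⁻²⁷ × 3.211 × 10⁻²⁰) = 1.037 × 10⁻²³ kg·m/s.
λ = h/p = 6.39 × 10⁻¹¹ m = 63.9 pm.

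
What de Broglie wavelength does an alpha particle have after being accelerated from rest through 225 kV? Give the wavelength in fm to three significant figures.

KE = 2eV = 2 × 1.602 × 10⁻¹⁹ × 2.250 × 10⁵ = 7.209 × 10⁻¹⁴ J.
p = √(2mKE) = √(2 × 6.645 × 10⁻²⁷ × 7.209 × 10⁻¹⁴) = 3.095 × 10⁻²⁰ kg·m/s.
λ = h/p = 6.626 × 10⁻³⁴ / 3.095 × 10⁻²⁰ = 2.14 × 10⁻¹⁴ m = 21.4 fm.

λ = 21.4 fm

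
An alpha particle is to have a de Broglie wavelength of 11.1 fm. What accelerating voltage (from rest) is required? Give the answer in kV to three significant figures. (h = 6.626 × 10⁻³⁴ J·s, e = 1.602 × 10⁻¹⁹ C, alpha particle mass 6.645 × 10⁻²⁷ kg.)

V = 837 kV

p = h/λ = 6.626 × 10⁻³⁴ / 1.110 × 10⁻¹⁴ = 5.969 × 10⁻²⁰ kg·m/s.
KE = p²/(2m) = 2.681 × 10⁻¹³ J.
V = KE/2e = 2.681 × 10⁻¹³ / (2 × 1.602 × 10⁻¹⁹) = 837 kV.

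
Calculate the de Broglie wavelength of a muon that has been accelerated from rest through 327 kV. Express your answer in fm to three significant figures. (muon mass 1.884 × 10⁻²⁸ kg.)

λ = 149 fm

KE = eV = 1.602 × 10⁻¹⁹ × 3.270 × 10⁵ = 5.239 × 10⁻¹⁴ J.
p = √(2mKE) = √(2 × 1.884 × 10⁻²⁸ × 5.239 × 10⁻¹⁴) = 4.443 × 10⁻²¹ kg·m/s.
λ = h/p = 6.626 × 10⁻³⁴ / 4.443 × 10⁻²¹ = 1.49 × 10⁻¹³ m = 149 fm.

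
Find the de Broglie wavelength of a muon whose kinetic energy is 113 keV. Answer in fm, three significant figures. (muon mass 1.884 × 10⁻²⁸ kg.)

λ = 254 fm

KE = 113 keV = 1.810 × 10⁻¹⁴ J.
p = √(2mKE) = √(2 × 1.884 × 10⁻²⁸ × 1.810 × 10⁻¹⁴) = 2.612 × 10⁻²¹ kg·m/s.
λ = h/p = 6.626 × 10⁻³⁴ / 2.612 × 10⁻²¹ = 2.54 × 10⁻¹³ m = 254 fm.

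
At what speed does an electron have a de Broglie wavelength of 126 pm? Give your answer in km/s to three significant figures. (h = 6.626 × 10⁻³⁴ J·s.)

v = 5770 km/s

p = h/λ = 6.626 × 10⁻³⁴ / 1.260 × 10⁻¹⁰ = 5.259 × 10⁻²⁴ kg·m/s.
v = p/m = 5.259 × 10⁻²⁴ / 9.109 × 10⁻³¹ = 5.77 × 10⁶ m/s = 5770 km/s.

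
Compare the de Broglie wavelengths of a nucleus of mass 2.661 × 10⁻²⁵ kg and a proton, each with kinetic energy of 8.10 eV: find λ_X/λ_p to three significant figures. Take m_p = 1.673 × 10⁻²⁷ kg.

At fixed KE, p = √(2mKE) so λ = h/p ∝ 1/√m.
λ_X/λ_p = √(m_p/m_X) = √(1.673 × 10⁻²⁷/2.661 × 10⁻²⁵) = √(6.287 × 10⁻³) = 0.0793.

λ_X/λ_p = 0.0793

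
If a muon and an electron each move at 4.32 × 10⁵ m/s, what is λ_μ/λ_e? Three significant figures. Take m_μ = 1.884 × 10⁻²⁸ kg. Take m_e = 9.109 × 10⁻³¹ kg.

At fixed v, p = mv so λ = h/(mv) ∝ 1/m.
λ_μ/λ_e = m_e/m_μ = 9.109 × 10⁻³¹/1.884 × 10⁻²⁸ = 4.83 × 10⁻³.

λ_μ/λ_e = 4.83 × 10⁻³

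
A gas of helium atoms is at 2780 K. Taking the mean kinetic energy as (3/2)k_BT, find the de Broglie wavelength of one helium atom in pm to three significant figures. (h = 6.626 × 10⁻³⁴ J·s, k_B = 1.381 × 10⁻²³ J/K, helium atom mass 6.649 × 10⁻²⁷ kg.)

λ = 23.9 pm

KE = (3/2)k_BT = 1.5 × 1.381 × 10⁻²³ × 2780 = 5.759 × 10⁻²⁰ J.
p = √(2mKE) = √(2 × 6.649 × 10⁻²⁷ × 5.759 × 10⁻²⁰) = 2.767 × 10⁻²³ kg·m/s.
λ = h/p = 2.39 × 10⁻¹¹ m = 23.9 pm.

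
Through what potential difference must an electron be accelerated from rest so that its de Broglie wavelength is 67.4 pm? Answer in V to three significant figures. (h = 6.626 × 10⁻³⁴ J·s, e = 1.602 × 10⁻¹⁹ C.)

p = h/λ = 6.626 × 10⁻³⁴ / 6.740 × 10⁻¹¹ = 9.831 × 10⁻²⁴ kg·m/s.
KE = p²/(2m) = 5.305 × 10⁻¹⁷ J.
V = KE/e = 5.305 × 10⁻¹⁷ / (1.602 × 10⁻¹⁹) = 331 V.

V = 331 V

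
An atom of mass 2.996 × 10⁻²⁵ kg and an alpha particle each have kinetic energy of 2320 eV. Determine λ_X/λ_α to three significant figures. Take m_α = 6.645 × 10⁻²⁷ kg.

At fixed KE, p = √(2mKE) so λ = h/p ∝ 1/√m.
λ_X/λ_α = √(m_α/m_X) = √(6.645 × 10⁻²⁷/2.996 × 10⁻²⁵) = √(0.02218) = 0.149.

λ_X/λ_α = 0.149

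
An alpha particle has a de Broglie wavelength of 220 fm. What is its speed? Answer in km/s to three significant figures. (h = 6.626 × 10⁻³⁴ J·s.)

v = 453 km/s

p = h/λ = 6.626 × 10⁻³⁴ / 2.200 × 10⁻¹³ = 3.012 × 10⁻²¹ kg·m/s.
v = p/m = 3.012 × 10⁻²¹ / 6.645 × 10⁻²⁷ = 4.53 × 10⁵ m/s = 453 km/s.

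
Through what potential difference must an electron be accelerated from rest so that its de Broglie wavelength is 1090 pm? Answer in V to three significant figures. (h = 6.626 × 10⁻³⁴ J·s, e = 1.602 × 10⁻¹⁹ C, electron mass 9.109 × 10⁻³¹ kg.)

V = 1.27 V

p = h/λ = 6.626 × 10⁻³⁴ / 1.090 × 10⁻⁹ = 6.079 × 10⁻²⁵ kg·m/s.
KE = p²/(2m) = 2.028 × 10⁻¹⁹ J.
V = KE/e = 2.028 × 10⁻¹⁹ / (1.602 × 10⁻¹⁹) = 1.27 V.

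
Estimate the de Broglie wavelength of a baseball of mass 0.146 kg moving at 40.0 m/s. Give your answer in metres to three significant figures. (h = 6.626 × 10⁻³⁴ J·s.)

λ = 1.13 × 10⁻³⁴ m

p = mv = 0.146 × 40.0 = 5.840 kg·m/s.
λ = h/p = 6.626 × 10⁻³⁴ / 5.840 = 1.13 × 10⁻³⁴ m.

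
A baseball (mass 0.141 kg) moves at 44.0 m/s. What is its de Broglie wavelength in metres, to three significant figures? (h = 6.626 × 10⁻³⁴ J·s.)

λ = 1.07 × 10⁻³⁴ m

p = mv = 0.141 × 44.0 = 6.204 kg·m/s.
λ = h/p = 6.626 × 10⁻³⁴ / 6.204 = 1.07 × 10⁻³⁴ m.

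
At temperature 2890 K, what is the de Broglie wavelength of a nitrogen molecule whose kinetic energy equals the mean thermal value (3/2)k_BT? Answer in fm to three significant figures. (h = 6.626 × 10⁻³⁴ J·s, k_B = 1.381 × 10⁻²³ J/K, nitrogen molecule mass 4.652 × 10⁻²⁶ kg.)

KE = (3/2)k_BT = 1.5 × 1.381 × 10⁻²³ × 2890 = 5.987 × 10⁻²⁰ J.
p = √(2mKE) = √(2 × 4.652 × 10⁻²⁶ × 5.987 × 10⁻²⁰) = 7.463 × 10⁻²³ kg·m/s.
λ = h/p = 8.88 × 10⁻¹² m = 8880 fm.

λ = 8880 fm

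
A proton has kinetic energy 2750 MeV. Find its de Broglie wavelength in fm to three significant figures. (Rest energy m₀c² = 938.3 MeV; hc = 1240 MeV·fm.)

Total energy E = KE + m₀c² = 2750 + 938.3 = 3688.3 MeV.
(pc)² = E² − (m₀c²)² = (3688.3)² − (938.3)² = 1.272 × 10⁷ MeV², so pc = 3567 MeV.
λ = hc/(pc) = 1240 MeV·fm / 3567 MeV = 0.348 fm.

λ = 0.348 fm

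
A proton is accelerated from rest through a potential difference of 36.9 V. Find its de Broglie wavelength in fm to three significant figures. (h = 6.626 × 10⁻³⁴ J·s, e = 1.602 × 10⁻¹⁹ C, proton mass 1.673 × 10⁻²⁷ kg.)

λ = 4710 fm

KE = eV = 1.602 × 10⁻¹⁹ × 36.90 = 5.911 × 10⁻¹⁸ J.
p = √(2mKE) = √(2 × 1.673 × 10⁻²⁷ × 5.911 × 10⁻¹⁸) = 1.406 × 10⁻²² kg·m/s.
λ = h/p = 6.626 × 10⁻³⁴ / 1.406 × 10⁻²² = 4.71 × 10⁻¹² m = 4710 fm.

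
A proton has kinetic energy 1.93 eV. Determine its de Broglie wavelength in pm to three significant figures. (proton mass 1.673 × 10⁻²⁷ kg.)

λ = 20.6 pm

KE = 1.93 eV = 3.092 × 10⁻¹⁹ J.
p = √(2mKE) = √(2 × 1.673 × 10⁻²⁷ × 3.092 × 10⁻¹⁹) = 3.216 × 10⁻²³ kg·m/s.
λ = h/p = 6.626 × 10⁻³⁴ / 3.216 × 10⁻²³ = 2.06 × 10⁻¹¹ m = 20.6 pm.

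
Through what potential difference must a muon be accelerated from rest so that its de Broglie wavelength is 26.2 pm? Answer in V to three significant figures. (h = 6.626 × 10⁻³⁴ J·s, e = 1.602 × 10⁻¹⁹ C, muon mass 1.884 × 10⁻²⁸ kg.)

V = 10.6 V

p = h/λ = 6.626 × 10⁻³⁴ / 2.620 × 10⁻¹¹ = 2.529 × 10⁻²³ kg·m/s.
KE = p²/(2m) = 1.697 × 10⁻¹⁸ J.
V = KE/e = 1.697 × 10⁻¹⁸ / (1.602 × 10⁻¹⁹) = 10.6 V.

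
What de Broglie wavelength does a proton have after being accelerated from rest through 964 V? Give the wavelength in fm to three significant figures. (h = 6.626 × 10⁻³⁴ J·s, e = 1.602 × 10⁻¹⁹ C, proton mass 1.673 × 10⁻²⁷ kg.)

λ = 922 fm

KE = eV = 1.602 × 10⁻¹⁹ × 964.0 = 1.544 × 10⁻¹⁶ J.
p = √(2mKE) = √(2 × 1.673 × 10⁻²⁷ × 1.544 × 10⁻¹⁶) = 7.188 × 10⁻²² kg·m/s.
λ = h/p = 6.626 × 10⁻³⁴ / 7.188 × 10⁻²² = 9.22 × 10⁻¹³ m = 922 fm.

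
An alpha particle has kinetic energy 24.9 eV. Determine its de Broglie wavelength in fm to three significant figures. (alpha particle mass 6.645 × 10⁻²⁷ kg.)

λ = 2880 fm

KE = 24.9 eV = 3.989 × 10⁻¹⁸ J.
p = √(2mKE) = √(2 × 6.645 × 10⁻²⁷ × 3.989 × 10⁻¹⁸) = 2.302 × 10⁻²² kg·m/s.
λ = h/p = 6.626 × 10⁻³⁴ / 2.302 × 10⁻²² = 2.88 × 10⁻¹² m = 2880 fm.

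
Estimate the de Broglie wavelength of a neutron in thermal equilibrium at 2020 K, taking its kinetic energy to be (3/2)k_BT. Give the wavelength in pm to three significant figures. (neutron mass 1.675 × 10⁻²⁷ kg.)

λ = 56.0 pm

KE = (3/2)k_BT = 1.5 × 1.381 × 10⁻²³ × 2020 = 4.184 × 10⁻²⁰ J.
p = √(2mKE) = √(2 × 1.675 × 10⁻²⁷ × 4.184 × 10⁻²⁰) = 1.184 × 10⁻²³ kg·m/s.
λ = h/p = 5.60 × 10⁻¹¹ m = 56.0 pm.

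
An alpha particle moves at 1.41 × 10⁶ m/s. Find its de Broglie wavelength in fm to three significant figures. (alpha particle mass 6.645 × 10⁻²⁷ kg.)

p = mv = 6.645 × 10⁻²⁷ × 1.41 × 10⁶ = 9.369 × 10⁻²¹ kg·m/s.
λ = h/p = 6.626 × 10⁻³⁴ / 9.369 × 10⁻²¹ = 7.07 × 10⁻¹⁴ m = 70.7 fm.

λ = 70.7 fm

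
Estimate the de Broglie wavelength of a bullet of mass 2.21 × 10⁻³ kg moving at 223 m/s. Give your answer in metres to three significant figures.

λ = 1.34 × 10⁻³³ m

p = mv = 2.21 × 10⁻³ × 223 = 4.928 × 10⁻¹ kg·m/s.
λ = h/p = 6.626 × 10⁻³⁴ / 4.928 × 10⁻¹ = 1.34 × 10⁻³³ m.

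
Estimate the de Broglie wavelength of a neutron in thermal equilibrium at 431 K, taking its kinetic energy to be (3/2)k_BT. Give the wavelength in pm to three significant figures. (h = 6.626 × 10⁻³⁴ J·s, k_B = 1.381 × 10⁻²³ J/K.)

KE = (3/2)k_BT = 1.5 × 1.381 × 10⁻²³ × 431 = 8.928 × 10⁻²¹ J.
p = √(2mKE) = √(2 × 1.675 × 10⁻²⁷ × 8.928 × 10⁻²¹) = 5.469 × 10⁻²⁴ kg·m/s.
λ = h/p = 1.21 × 10⁻¹⁰ m = 121 pm.

λ = 121 pm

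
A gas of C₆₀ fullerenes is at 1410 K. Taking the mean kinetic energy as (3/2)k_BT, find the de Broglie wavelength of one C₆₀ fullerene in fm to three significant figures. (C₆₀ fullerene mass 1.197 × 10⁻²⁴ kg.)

KE = (3/2)k_BT = 1.5 × 1.381 × 10⁻²³ × 1410 = 2.921 × 10⁻²⁰ J.
p = √(2mKE) = √(2 × 1.197 × 10⁻²⁴ × 2.921 × 10⁻²⁰) = 2.644 × 10⁻²² kg·m/s.
λ = h/p = 2.51 × 10⁻¹² m = 2510 fm.

λ = 2510 fm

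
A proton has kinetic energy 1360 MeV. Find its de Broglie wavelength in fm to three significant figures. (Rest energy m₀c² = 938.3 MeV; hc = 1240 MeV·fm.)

Total energy E = KE + m₀c² = 1360 + 938.3 = 2298.3 MeV.
(pc)² = E² − (m₀c²)² = (2298.3)² − (938.3)² = 4.402 × 10⁶ MeV², so pc = 2098 MeV.
λ = hc/(pc) = 1240 MeV·fm / 2098 MeV = 0.591 fm.

λ = 0.591 fm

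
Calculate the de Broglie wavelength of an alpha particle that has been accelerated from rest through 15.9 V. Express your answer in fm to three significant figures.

λ = 2550 fm

KE = 2eV = 2 × 1.602 × 10⁻¹⁹ × 15.90 = 5.094 × 10⁻¹⁸ J.
p = √(2mKE) = √(2 × 6.645 × 10⁻²⁷ × 5.094 × 10⁻¹⁸) = 2.602 × 10⁻²² kg·m/s.
λ = h/p = 6.626 × 10⁻³⁴ / 2.602 × 10⁻²² = 2.55 × 10⁻¹² m = 2550 fm.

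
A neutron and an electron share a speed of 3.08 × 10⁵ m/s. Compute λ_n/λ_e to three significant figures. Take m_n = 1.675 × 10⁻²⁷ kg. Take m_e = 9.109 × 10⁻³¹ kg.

At fixed v, p = mv so λ = h/(mv) ∝ 1/m.
λ_n/λ_e = m_e/m_n = 9.109 × 10⁻³¹/1.675 × 10⁻²⁷ = 5.44 × 10⁻⁴.

λ_n/λ_e = 5.44 × 10⁻⁴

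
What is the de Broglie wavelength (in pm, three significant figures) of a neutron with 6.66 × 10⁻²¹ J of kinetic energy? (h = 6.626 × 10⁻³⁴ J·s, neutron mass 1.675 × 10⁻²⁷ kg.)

p = √(2mKE) = √(2 × 1.675 × 10⁻²⁷ × 6.660 × 10⁻²¹) = 4.723 × 10⁻²⁴ kg·m/s.
λ = h/p = 6.626 × 10⁻³⁴ / 4.723 × 10⁻²⁴ = 1.40 × 10⁻¹⁰ m = 140 pm.

λ = 140 pm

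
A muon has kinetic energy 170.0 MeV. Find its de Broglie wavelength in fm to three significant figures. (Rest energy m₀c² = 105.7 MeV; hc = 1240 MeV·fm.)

λ = 4.87 fm

Total energy E = KE + m₀c² = 170.0 + 105.7 = 275.7 MeV.
(pc)² = E² − (m₀c²)² = (275.7)² − (105.7)² = 6.484 × 10⁴ MeV², so pc = 254.6 MeV.
λ = hc/(pc) = 1240 MeV·fm / 254.6 MeV = 4.87 fm.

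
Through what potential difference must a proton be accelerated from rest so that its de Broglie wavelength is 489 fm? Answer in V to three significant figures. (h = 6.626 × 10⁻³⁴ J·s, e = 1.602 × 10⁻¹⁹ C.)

p = h/λ = 6.626 × 10⁻³⁴ / 4.890 × 10⁻¹³ = 1.355 × 10⁻²¹ kg·m/s.
KE = p²/(2m) = 5.487 × 10⁻¹⁶ J.
V = KE/e = 5.487 × 10⁻¹⁶ / (1.602 × 10⁻¹⁹) = 3430 V.

V = 3430 V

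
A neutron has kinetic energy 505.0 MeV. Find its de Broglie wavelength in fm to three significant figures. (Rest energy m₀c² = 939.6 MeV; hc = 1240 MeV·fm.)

λ = 1.13 fm

Total energy E = KE + m₀c² = 505.0 + 939.6 = 1444.6 MeV.
(pc)² = E² − (m₀c²)² = (1444.6)² − (939.6)² = 1.204 × 10⁶ MeV², so pc = 1097 MeV.
λ = hc/(pc) = 1240 MeV·fm / 1097 MeV = 1.13 fm.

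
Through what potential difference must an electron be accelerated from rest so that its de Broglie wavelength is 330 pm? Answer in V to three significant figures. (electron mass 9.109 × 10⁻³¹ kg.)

p = h/λ = 6.626 × 10⁻³⁴ / 3.300 × 10⁻¹⁰ = 2.008 × 10⁻²⁴ kg·m/s.
KE = p²/(2m) = 2.213 × 10⁻¹⁸ J.
V = KE/e = 2.213 × 10⁻¹⁸ / (1.602 × 10⁻¹⁹) = 13.8 V.

V = 13.8 V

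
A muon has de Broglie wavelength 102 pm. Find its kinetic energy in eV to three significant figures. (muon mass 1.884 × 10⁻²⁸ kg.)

p = h/λ = 6.626 × 10⁻³⁴ / 1.020 × 10⁻¹⁰ = 6.496 × 10⁻²⁴ kg·m/s.
KE = p²/(2m) = (6.496 × 10⁻²⁴)² / (2 × 1.884 × 10⁻²⁸) = 1.120 × 10⁻¹⁹ J = 0.699 eV.

KE = 0.699 eV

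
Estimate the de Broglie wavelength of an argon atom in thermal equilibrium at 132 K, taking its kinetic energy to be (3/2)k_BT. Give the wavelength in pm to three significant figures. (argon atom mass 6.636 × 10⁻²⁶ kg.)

KE = (3/2)k_BT = 1.5 × 1.381 × 10⁻²³ × 132 = 2.734 × 10⁻²¹ J.
p = √(2mKE) = √(2 × 6.636 × 10⁻²⁶ × 2.734 × 10⁻²¹) = 1.905 × 10⁻²³ kg·m/s.
λ = h/p = 3.48 × 10⁻¹¹ m = 34.8 pm.

λ = 34.8 pm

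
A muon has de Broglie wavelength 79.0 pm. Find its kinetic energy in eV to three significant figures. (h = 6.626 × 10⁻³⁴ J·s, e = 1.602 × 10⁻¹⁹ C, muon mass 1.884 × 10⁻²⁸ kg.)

KE = 1.17 eV

p = h/λ = 6.626 × 10⁻³⁴ / 7.900 × 10⁻¹¹ = 8.387 × 10⁻²⁴ kg·m/s.
KE = p²/(2m) = (8.387 × 10⁻²⁴)² / (2 × 1.884 × 10⁻²⁸) = 1.867 × 10⁻¹⁹ J = 1.17 eV.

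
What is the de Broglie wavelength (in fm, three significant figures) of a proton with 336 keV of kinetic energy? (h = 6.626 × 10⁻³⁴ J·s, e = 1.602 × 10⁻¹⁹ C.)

λ = 49.4 fm

KE = 336 keV = 5.383 × 10⁻¹⁴ J.
p = √(2mKE) = √(2 × 1.673 × 10⁻²⁷ × 5.383 × 10⁻¹⁴) = 1.342 × 10⁻²⁰ kg·m/s.
λ = h/p = 6.626 × 10⁻³⁴ / 1.342 × 10⁻²⁰ = 4.94 × 10⁻¹⁴ m = 49.4 fm.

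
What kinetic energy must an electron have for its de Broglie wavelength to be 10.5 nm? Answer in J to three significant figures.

KE = 2.19 × 10⁻²¹ J

p = h/λ = 6.626 × 10⁻³⁴ / 1.050 × 10⁻⁸ = 6.310 × 10⁻²⁶ kg·m/s.
KE = p²/(2m) = (6.310 × 10⁻²⁶)² / (2 × 9.109 × 10⁻³¹) = 2.186 × 10⁻²¹ J = 2.19 × 10⁻²¹ J.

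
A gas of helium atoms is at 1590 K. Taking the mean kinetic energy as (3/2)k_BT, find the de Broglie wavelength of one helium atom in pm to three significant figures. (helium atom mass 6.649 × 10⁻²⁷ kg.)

λ = 31.7 pm

KE = (3/2)k_BT = 1.5 × 1.381 × 10⁻²³ × 1590 = 3.294 × 10⁻²⁰ J.
p = √(2mKE) = √(2 × 6.649 × 10⁻²⁷ × 3.294 × 10⁻²⁰) = 2.093 × 10⁻²³ kg·m/s.
λ = h/p = 3.17 × 10⁻¹¹ m = 31.7 pm.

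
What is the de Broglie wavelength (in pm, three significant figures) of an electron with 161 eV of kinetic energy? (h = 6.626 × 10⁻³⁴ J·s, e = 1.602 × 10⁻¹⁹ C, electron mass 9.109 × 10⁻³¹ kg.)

λ = 96.7 pm

KE = 161 eV = 2.579 × 10⁻¹⁷ J.
p = √(2mKE) = √(2 × 9.109 × 10⁻³¹ × 2.579 × 10⁻¹⁷) = 6.855 × 10⁻²⁴ kg·m/s.
λ = h/p = 6.626 × 10⁻³⁴ / 6.855 × 10⁻²⁴ = 9.67 × 10⁻¹¹ m = 96.7 pm.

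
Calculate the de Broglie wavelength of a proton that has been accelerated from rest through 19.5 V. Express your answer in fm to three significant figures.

KE = eV = 1.602 × 10⁻¹⁹ × 19.50 = 3.124 × 10⁻¹⁸ J.
p = √(2mKE) = √(2 × 1.673 × 10⁻²⁷ × 3.124 × 10⁻¹⁸) = 1.022 × 10⁻²² kg·m/s.
λ = h/p = 6.626 × 10⁻³⁴ / 1.022 × 10⁻²² = 6.48 × 10⁻¹² m = 6480 fm.

λ = 6480 fm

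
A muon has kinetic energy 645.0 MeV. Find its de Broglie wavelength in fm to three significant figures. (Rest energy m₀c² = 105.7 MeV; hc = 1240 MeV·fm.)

Total energy E = KE + m₀c² = 645.0 + 105.7 = 750.7 MeV.
(pc)² = E² − (m₀c²)² = (750.7)² − (105.7)² = 5.524 × 10⁵ MeV², so pc = 743.2 MeV.
λ = hc/(pc) = 1240 MeV·fm / 743.2 MeV = 1.67 fm.

λ = 1.67 fm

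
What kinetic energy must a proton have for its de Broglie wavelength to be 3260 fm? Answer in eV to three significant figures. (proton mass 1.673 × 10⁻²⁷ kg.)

KE = 77.1 eV

p = h/λ = 6.626 × 10⁻³⁴ / 3.260 × 10⁻¹² = 2.033 × 10⁻²² kg·m/s.
KE = p²/(2m) = (2.033 × 10⁻²²)² / (2 × 1.673 × 10⁻²⁷) = 1.235 × 10⁻¹⁷ J = 77.1 eV.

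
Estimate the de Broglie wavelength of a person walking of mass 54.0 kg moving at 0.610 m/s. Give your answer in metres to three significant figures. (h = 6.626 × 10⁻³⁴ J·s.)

λ = 2.01 × 10⁻³⁵ m

p = mv = 54.0 × 0.610 = 3.294 × 10¹ kg·m/s.
λ = h/p = 6.626 × 10⁻³⁴ / 3.294 × 10¹ = 2.01 × 10⁻³⁵ m.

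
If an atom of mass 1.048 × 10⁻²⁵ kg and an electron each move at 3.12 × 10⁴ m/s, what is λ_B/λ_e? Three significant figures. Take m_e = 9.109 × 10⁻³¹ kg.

λ_B/λ_e = 8.69 × 10⁻⁶

At fixed v, p = mv so λ = h/(mv) ∝ 1/m.
λ_B/λ_e = m_e/m_B = 9.109 × 10⁻³¹/1.048 × 10⁻²⁵ = 8.69 × 10⁻⁶.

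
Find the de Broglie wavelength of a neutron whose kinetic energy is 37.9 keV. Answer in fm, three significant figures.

λ = 147 fm

KE = 37.9 keV = 6.072 × 10⁻¹⁵ J.
p = √(2mKE) = √(2 × 1.675 × 10⁻²⁷ × 6.072 × 10⁻¹⁵) = 4.510 × 10⁻²¹ kg·m/s.
λ = h/p = 6.626 × 10⁻³⁴ / 4.510 × 10⁻²¹ = 1.47 × 10⁻¹³ m = 147 fm.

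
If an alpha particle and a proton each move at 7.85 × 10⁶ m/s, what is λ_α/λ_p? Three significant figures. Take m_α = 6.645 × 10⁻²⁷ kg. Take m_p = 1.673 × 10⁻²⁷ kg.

At fixed v, p = mv so λ = h/(mv) ∝ 1/m.
λ_α/λ_p = m_p/m_α = 1.673 × 10⁻²⁷/6.645 × 10⁻²⁷ = 0.252.

λ_α/λ_p = 0.252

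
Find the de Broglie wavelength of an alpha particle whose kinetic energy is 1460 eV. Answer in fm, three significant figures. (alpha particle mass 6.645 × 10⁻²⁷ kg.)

λ = 376 fm

KE = 1460 eV = 2.339 × 10⁻¹⁶ J.
p = √(2mKE) = √(2 × 6.645 × 10⁻²⁷ × 2.339 × 10⁻¹⁶) = 1.763 × 10⁻²¹ kg·m/s.
λ = h/p = 6.626 × 10⁻³⁴ / 1.763 × 10⁻²¹ = 3.76 × 10⁻¹³ m = 376 fm.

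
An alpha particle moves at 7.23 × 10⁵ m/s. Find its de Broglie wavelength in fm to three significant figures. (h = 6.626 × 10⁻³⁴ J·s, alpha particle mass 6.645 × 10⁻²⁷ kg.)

p = mv = 6.645 × 10⁻²⁷ × 7.23 × 10⁵ = 4.804 × 10⁻²¹ kg·m/s.
λ = h/p = 6.626 × 10⁻³⁴ / 4.804 × 10⁻²¹ = 1.38 × 10⁻¹³ m = 138 fm.

λ = 138 fm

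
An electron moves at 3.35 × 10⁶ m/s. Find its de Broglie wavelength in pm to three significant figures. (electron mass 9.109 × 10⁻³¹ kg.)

λ = 217 pm

p = mv = 9.109 × 10⁻³¹ × 3.35 × 10⁶ = 3.052 × 10⁻²⁴ kg·m/s.
λ = h/p = 6.626 × 10⁻³⁴ / 3.052 × 10⁻²⁴ = 2.17 × 10⁻¹⁰ m = 217 pm.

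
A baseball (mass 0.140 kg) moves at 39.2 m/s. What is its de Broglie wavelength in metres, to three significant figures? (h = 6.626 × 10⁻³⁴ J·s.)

p = mv = 0.140 × 39.2 = 5.488 kg·m/s.
λ = h/p = 6.626 × 10⁻³⁴ / 5.488 = 1.21 × 10⁻³⁴ m.

λ = 1.21 × 10⁻³⁴ m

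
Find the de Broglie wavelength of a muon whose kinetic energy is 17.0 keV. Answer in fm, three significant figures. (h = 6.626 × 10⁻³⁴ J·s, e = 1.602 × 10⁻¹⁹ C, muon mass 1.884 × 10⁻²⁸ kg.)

KE = 17.0 keV = 2.723 × 10⁻¹⁵ J.
p = √(2mKE) = √(2 × 1.884 × 10⁻²⁸ × 2.723 × 10⁻¹⁵) = 1.013 × 10⁻²¹ kg·m/s.
λ = h/p = 6.626 × 10⁻³⁴ / 1.013 × 10⁻²¹ = 6.54 × 10⁻¹³ m = 654 fm.

λ = 654 fm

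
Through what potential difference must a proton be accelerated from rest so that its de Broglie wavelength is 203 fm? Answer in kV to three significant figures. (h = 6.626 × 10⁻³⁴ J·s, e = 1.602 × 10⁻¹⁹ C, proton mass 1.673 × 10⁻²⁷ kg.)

V = 19.9 kV

p = h/λ = 6.626 × 10⁻³⁴ / 2.030 × 10⁻¹³ = 3.264 × 10⁻²¹ kg·m/s.
KE = p²/(2m) = 3.184 × 10⁻¹⁵ J.
V = KE/e = 3.184 × 10⁻¹⁵ / (1.602 × 10⁻¹⁹) = 19.9 kV.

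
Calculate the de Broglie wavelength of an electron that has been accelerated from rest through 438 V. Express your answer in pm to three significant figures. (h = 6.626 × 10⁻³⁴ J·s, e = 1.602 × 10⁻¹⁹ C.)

λ = 58.6 pm

KE = eV = 1.602 × 10⁻¹⁹ × 438.0 = 7.017 × 10⁻¹⁷ J.
p = √(2mKE) = √(2 × 9.109 × 10⁻³¹ × 7.017 × 10⁻¹⁷) = 1.131 × 10⁻²³ kg·m/s.
λ = h/p = 6.626 × 10⁻³⁴ / 1.131 × 10⁻²³ = 5.86 × 10⁻¹¹ m = 58.6 pm.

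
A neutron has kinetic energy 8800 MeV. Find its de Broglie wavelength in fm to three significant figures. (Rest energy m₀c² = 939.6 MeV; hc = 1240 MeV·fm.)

λ = 0.128 fm

Total energy E = KE + m₀c² = 8800 + 939.6 = 9739.6 MeV.
(pc)² = E² − (m₀c²)² = (9739.6)² − (939.6)² = 9.398 × 10⁷ MeV², so pc = 9694 MeV.
λ = hc/(pc) = 1240 MeV·fm / 9694 MeV = 0.128 fm.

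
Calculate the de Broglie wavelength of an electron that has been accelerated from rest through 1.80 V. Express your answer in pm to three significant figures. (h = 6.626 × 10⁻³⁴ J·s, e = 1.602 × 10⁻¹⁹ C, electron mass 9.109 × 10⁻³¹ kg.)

KE = eV = 1.602 × 10⁻¹⁹ × 1.800 = 2.884 × 10⁻¹⁹ J.
p = √(2mKE) = √(2 × 9.109 × 10⁻³¹ × 2.884 × 10⁻¹⁹) = 7.248 × 10⁻²⁵ kg·m/s.
λ = h/p = 6.626 × 10⁻³⁴ / 7.248 × 10⁻²⁵ = 9.14 × 10⁻¹⁰ m = 914 pm.

λ = 914 pm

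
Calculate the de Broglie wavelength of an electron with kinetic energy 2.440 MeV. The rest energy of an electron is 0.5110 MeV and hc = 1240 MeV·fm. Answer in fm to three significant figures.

Total energy E = KE + m₀c² = 2.440 + 0.5110 = 2.9510 MeV.
(pc)² = E² − (m₀c²)² = (2.9510)² − (0.5110)² = 8.447 MeV², so pc = 2.906 MeV.
λ = hc/(pc) = 1240 MeV·fm / 2.906 MeV = 427 fm.

λ = 427 fm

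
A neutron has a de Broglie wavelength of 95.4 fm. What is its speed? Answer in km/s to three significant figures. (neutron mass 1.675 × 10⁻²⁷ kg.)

p = h/λ = 6.626 × 10⁻³⁴ / 9.540 × 10⁻¹⁴ = 6.945 × 10⁻²¹ kg·m/s.
v = p/m = 6.945 × 10⁻²¹ / 1.675 × 10⁻²⁷ = 4.15 × 10⁶ m/s = 4150 km/s.

v = 4150 km/s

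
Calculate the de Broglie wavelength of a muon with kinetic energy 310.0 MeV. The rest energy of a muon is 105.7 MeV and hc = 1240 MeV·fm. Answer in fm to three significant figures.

λ = 3.08 fm

Total energy E = KE + m₀c² = 310.0 + 105.7 = 415.7 MeV.
(pc)² = E² − (m₀c²)² = (415.7)² − (105.7)² = 1.616 × 10⁵ MeV², so pc = 402.0 MeV.
λ = hc/(pc) = 1240 MeV·fm / 402.0 MeV = 3.08 fm.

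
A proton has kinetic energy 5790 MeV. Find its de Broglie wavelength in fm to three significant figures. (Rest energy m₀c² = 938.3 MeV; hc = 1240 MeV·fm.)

λ = 0.186 fm

Total energy E = KE + m₀c² = 5790 + 938.3 = 6728.3 MeV.
(pc)² = E² − (m₀c²)² = (6728.3)² − (938.3)² = 4.439 × 10⁷ MeV², so pc = 6663 MeV.
λ = hc/(pc) = 1240 MeV·fm / 6663 MeV = 0.186 fm.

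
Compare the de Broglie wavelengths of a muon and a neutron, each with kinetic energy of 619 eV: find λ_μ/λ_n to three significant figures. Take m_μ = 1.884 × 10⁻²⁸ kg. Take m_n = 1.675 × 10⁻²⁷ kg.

At fixed KE, p = √(2mKE) so λ = h/p ∝ 1/√m.
λ_μ/λ_n = √(m_n/m_μ) = √(1.675 × 10⁻²⁷/1.884 × 10⁻²⁸) = √(8.891) = 2.98.

λ_μ/λ_n = 2.98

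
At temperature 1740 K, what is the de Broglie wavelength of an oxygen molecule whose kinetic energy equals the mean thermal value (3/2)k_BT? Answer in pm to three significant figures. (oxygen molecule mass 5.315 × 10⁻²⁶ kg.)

KE = (3/2)k_BT = 1.5 × 1.381 × 10⁻²³ × 1740 = 3.604 × 10⁻²⁰ J.
p = √(2mKE) = √(2 × 5.315 × 10⁻²⁶ × 3.604 × 10⁻²⁰) = 6.190 × 10⁻²³ kg·m/s.
λ = h/p = 1.07 × 10⁻¹¹ m = 10.7 pm.

λ = 10.7 pm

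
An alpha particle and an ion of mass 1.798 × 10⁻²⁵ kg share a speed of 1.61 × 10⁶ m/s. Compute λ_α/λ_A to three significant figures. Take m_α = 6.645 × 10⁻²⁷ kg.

At fixed v, p = mv so λ = h/(mv) ∝ 1/m.
λ_α/λ_A = m_A/m_α = 1.798 × 10⁻²⁵/6.645 × 10⁻²⁷ = 27.1.

λ_α/λ_A = 27.1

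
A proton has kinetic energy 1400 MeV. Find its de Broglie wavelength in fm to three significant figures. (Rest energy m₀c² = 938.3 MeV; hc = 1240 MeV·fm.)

Total energy E = KE + m₀c² = 1400 + 938.3 = 2338.3 MeV.
(pc)² = E² − (m₀c²)² = (2338.3)² − (938.3)² = 4.587 × 10⁶ MeV², so pc = 2142 MeV.
λ = hc/(pc) = 1240 MeV·fm / 2142 MeV = 0.579 fm.

λ = 0.579 fm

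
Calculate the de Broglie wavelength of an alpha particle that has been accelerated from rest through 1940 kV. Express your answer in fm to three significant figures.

KE = 2eV = 2 × 1.602 × 10⁻¹⁹ × 1.940 × 10⁶ = 6.216 × 10⁻¹³ J.
p = √(2mKE) = √(2 × 6.645 × 10⁻²⁷ × 6.216 × 10⁻¹³) = 9.089 × 10⁻²⁰ kg·m/s.
λ = h/p = 6.626 × 10⁻³⁴ / 9.089 × 10⁻²⁰ = 7.29 × 10⁻¹⁵ m = 7.29 fm.

λ = 7.29 fm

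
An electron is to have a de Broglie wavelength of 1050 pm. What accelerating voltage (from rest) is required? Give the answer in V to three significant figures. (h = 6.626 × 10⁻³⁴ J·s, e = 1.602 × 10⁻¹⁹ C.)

p = h/λ = 6.626 × 10⁻³⁴ / 1.050 × 10⁻⁹ = 6.310 × 10⁻²⁵ kg·m/s.
KE = p²/(2m) = 2.186 × 10⁻¹⁹ J.
V = KE/e = 2.186 × 10⁻¹⁹ / (1.602 × 10⁻¹⁹) = 1.36 V.

V = 1.36 V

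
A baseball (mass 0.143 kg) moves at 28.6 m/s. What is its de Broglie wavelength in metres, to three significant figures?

λ = 1.62 × 10⁻³⁴ m

p = mv = 0.143 × 28.6 = 4.090 kg·m/s.
λ = h/p = 6.626 × 10⁻³⁴ / 4.090 = 1.62 × 10⁻³⁴ m.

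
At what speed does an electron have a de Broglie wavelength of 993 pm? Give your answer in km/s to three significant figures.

v = 733 km/s

p = h/λ = 6.626 × 10⁻³⁴ / 9.930 × 10⁻¹⁰ = 6.673 × 10⁻²⁵ kg·m/s.
v = p/m = 6.673 × 10⁻²⁵ / 9.109 × 10⁻³¹ = 7.33 × 10⁵ m/s = 733 km/s.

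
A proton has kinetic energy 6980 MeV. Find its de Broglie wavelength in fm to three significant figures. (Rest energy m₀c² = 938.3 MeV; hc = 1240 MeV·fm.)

λ = 0.158 fm

Total energy E = KE + m₀c² = 6980 + 938.3 = 7918.3 MeV.
(pc)² = E² − (m₀c²)² = (7918.3)² − (938.3)² = 6.182 × 10⁷ MeV², so pc = 7863 MeV.
λ = hc/(pc) = 1240 MeV·fm / 7863 MeV = 0.158 fm.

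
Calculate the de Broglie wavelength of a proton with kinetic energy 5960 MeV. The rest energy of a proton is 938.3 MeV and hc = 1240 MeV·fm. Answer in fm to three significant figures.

Total energy E = KE + m₀c² = 5960 + 938.3 = 6898.3 MeV.
(pc)² = E² − (m₀c²)² = (6898.3)² − (938.3)² = 4.671 × 10⁷ MeV², so pc = 6834 MeV.
λ = hc/(pc) = 1240 MeV·fm / 6834 MeV = 0.181 fm.

λ = 0.181 fm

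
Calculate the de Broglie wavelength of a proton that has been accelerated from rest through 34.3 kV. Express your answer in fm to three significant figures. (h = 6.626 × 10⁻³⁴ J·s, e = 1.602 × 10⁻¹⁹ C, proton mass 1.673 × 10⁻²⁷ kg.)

KE = eV = 1.602 × 10⁻¹⁹ × 3.430 × 10⁴ = 5.495 × 10⁻¹⁵ J.
p = √(2mKE) = √(2 × 1.673 × 10⁻²⁷ × 5.495 × 10⁻¹⁵) = 4.288 × 10⁻²¹ kg·m/s.
λ = h/p = 6.626 × 10⁻³⁴ / 4.288 × 10⁻²¹ = 1.55 × 10⁻¹³ m = 155 fm.

λ = 155 fm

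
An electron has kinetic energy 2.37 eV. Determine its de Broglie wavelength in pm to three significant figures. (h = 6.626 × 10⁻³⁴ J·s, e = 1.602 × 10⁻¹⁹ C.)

λ = 797 pm

KE = 2.37 eV = 3.797 × 10⁻¹⁹ J.
p = √(2mKE) = √(2 × 9.109 × 10⁻³¹ × 3.797 × 10⁻¹⁹) = 8.317 × 10⁻²⁵ kg·m/s.
λ = h/p = 6.626 × 10⁻³⁴ / 8.317 × 10⁻²⁵ = 7.97 × 10⁻¹⁰ m = 797 pm.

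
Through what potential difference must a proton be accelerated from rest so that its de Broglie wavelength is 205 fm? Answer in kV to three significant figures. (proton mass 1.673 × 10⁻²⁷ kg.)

p = h/λ = 6.626 × 10⁻³⁴ / 2.050 × 10⁻¹³ = 3.232 × 10⁻²¹ kg·m/s.
KE = p²/(2m) = 3.122 × 10⁻¹⁵ J.
V = KE/e = 3.122 × 10⁻¹⁵ / (1.602 × 10⁻¹⁹) = 19.5 kV.

V = 19.5 kV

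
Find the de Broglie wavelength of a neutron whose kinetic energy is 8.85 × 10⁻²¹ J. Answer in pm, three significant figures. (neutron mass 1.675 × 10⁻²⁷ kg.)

λ = 122 pm

p = √(2mKE) = √(2 × 1.675 × 10⁻²⁷ × 8.850 × 10⁻²¹) = 5.445 × 10⁻²⁴ kg·m/s.
λ = h/p = 6.626 × 10⁻³⁴ / 5.445 × 10⁻²⁴ = 1.22 × 10⁻¹⁰ m = 122 pm.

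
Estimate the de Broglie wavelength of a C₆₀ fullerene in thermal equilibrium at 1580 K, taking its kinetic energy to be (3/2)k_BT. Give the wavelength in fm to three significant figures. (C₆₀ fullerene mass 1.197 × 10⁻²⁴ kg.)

KE = (3/2)k_BT = 1.5 × 1.381 × 10⁻²³ × 1580 = 3.273 × 10⁻²⁰ J.
p = √(2mKE) = √(2 × 1.197 × 10⁻²⁴ × 3.273 × 10⁻²⁰) = 2.799 × 10⁻²² kg·m/s.
λ = h/p = 2.37 × 10⁻¹² m = 2370 fm.

λ = 2370 fm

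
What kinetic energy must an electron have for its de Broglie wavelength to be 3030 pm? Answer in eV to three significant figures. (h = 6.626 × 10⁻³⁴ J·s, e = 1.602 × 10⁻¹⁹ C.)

p = h/λ = 6.626 × 10⁻³⁴ / 3.030 × 10⁻⁹ = 2.187 × 10⁻²⁵ kg·m/s.
KE = p²/(2m) = (2.187 × 10⁻²⁵)² / (2 × 9.109 × 10⁻³¹) = 2.625 × 10⁻²⁰ J = 0.164 eV.

KE = 0.164 eV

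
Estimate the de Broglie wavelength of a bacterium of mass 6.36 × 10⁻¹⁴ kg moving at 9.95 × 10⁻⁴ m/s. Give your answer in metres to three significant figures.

p = mv = 6.36 × 10⁻¹⁴ × 9.95 × 10⁻⁴ = 6.328 × 10⁻¹⁷ kg·m/s.
λ = h/p = 6.626 × 10⁻³⁴ / 6.328 × 10⁻¹⁷ = 1.05 × 10⁻¹⁷ m.

λ = 1.05 × 10⁻¹⁷ m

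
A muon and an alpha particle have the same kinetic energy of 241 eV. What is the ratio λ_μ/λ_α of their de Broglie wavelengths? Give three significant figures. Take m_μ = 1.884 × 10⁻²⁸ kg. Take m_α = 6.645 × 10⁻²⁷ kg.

λ_μ/λ_α = 5.94

At fixed KE, p = √(2mKE) so λ = h/p ∝ 1/√m.
λ_μ/λ_α = √(m_α/m_μ) = √(6.645 × 10⁻²⁷/1.884 × 10⁻²⁸) = √(35.27) = 5.94.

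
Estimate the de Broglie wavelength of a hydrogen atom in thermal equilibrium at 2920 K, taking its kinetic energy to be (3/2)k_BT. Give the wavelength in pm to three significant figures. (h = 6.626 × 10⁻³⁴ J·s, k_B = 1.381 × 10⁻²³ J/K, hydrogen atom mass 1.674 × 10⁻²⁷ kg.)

KE = (3/2)k_BT = 1.5 × 1.381 × 10⁻²³ × 2920 = 6.049 × 10⁻²⁰ J.
p = √(2mKE) = √(2 × 1.674 × 10⁻²⁷ × 6.049 × 10⁻²⁰) = 1.423 × 10⁻²³ kg·m/s.
λ = h/p = 4.66 × 10⁻¹¹ m = 46.6 pm.

λ = 46.6 pm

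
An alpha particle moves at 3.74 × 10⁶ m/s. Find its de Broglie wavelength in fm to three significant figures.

λ = 26.7 fm

p = mv = 6.645 × 10⁻²⁷ × 3.74 × 10⁶ = 2.485 × 10⁻²⁰ kg·m/s.
λ = h/p = 6.626 × 10⁻³⁴ / 2.485 × 10⁻²⁰ = 2.67 × 10⁻¹⁴ m = 26.7 fm.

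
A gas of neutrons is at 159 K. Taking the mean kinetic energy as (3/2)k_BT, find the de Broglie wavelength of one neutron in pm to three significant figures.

KE = (3/2)k_BT = 1.5 × 1.381 × 10⁻²³ × 159 = 3.294 × 10⁻²¹ J.
p = √(2mKE) = √(2 × 1.675 × 10⁻²⁷ × 3.294 × 10⁻²¹) = 3.322 × 10⁻²⁴ kg·m/s.
λ = h/p = 1.99 × 10⁻¹⁰ m = 199 pm.

λ = 199 pm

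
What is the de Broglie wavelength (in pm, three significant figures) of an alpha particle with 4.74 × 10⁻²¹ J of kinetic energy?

λ = 83.5 pm

p = √(2mKE) = √(2 × 6.645 × 10⁻²⁷ × 4.740 × 10⁻²¹) = 7.937 × 10⁻²⁴ kg·m/s.
λ = h/p = 6.626 × 10⁻³⁴ / 7.937 × 10⁻²⁴ = 8.35 × 10⁻¹¹ m = 83.5 pm.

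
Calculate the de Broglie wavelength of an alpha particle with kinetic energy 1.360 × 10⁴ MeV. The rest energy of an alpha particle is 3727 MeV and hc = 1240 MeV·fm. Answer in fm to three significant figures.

λ = 0.0733 fm

Total energy E = KE + m₀c² = 1.360 × 10⁴ + 3727 = 17327 MeV.
(pc)² = E² − (m₀c²)² = (17327)² − (3727)² = 2.863 × 10⁸ MeV², so pc = 1.692 × 10⁴ MeV.
λ = hc/(pc) = 1240 MeV·fm / 1.692 × 10⁴ MeV = 0.0733 fm.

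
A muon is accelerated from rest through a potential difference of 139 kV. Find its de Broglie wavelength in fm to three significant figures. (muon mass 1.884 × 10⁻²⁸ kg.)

λ = 229 fm

KE = eV = 1.602 × 10⁻¹⁹ × 1.390 × 10⁵ = 2.227 × 10⁻¹⁴ J.
p = √(2mKE) = √(2 × 1.884 × 10⁻²⁸ × 2.227 × 10⁻¹⁴) = 2.897 × 10⁻²¹ kg·m/s.
λ = h/p = 6.626 × 10⁻³⁴ / 2.897 × 10⁻²¹ = 2.29 × 10⁻¹³ m = 229 fm.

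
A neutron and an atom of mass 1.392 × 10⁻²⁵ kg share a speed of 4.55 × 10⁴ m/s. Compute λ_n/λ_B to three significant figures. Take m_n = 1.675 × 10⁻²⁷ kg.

λ_n/λ_B = 83.1

At fixed v, p = mv so λ = h/(mv) ∝ 1/m.
λ_n/λ_B = m_B/m_n = 1.392 × 10⁻²⁵/1.675 × 10⁻²⁷ = 83.1.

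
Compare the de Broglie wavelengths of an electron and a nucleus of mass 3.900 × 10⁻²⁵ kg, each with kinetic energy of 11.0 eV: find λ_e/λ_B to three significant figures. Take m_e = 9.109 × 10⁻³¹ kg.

λ_e/λ_B = 654

At fixed KE, p = √(2mKE) so λ = h/p ∝ 1/√m.
λ_e/λ_B = √(m_B/m_e) = √(3.900 × 10⁻²⁵/9.109 × 10⁻³¹) = √(4.281 × 10⁵) = 654.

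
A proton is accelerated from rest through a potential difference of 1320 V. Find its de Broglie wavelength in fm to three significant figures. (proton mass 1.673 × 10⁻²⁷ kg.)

λ = 788 fm

KE = eV = 1.602 × 10⁻¹⁹ × 1320 = 2.115 × 10⁻¹⁶ J.
p = √(2mKE) = √(2 × 1.673 × 10⁻²⁷ × 2.115 × 10⁻¹⁶) = 8.412 × 10⁻²² kg·m/s.
λ = h/p = 6.626 × 10⁻³⁴ / 8.412 × 10⁻²² = 7.88 × 10⁻¹³ m = 788 fm.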